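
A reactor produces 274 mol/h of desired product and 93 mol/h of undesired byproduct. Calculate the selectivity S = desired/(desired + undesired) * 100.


Selectivity = desired / (desired + undesired) * 100
Total products = 274 + 93 = 367 mol/h
S = 274 / 367 * 100
= 0.7466 * 100
= 74.66 %

74.66 %


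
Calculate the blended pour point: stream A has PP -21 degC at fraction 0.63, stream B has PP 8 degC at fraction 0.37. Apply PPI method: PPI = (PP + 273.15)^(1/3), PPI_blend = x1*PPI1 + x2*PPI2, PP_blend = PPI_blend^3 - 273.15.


PPI_1 = (-21 + 273.15)^(1/3) = 6.317613
PPI_2 = (8 + 273.15)^(1/3) = 6.551077
PPI_blend = 0.63 * 6.317613 + 0.37 * 6.551077 = 6.403995
PP_blend = 6.403995^3 - 273.15 = 262.6352 - 273.15 = -10.51

-10.51 degC


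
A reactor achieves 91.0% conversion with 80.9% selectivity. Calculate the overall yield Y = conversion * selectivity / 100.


Overall yield = conversion (%) * selectivity (%) / 100
Conversion = 91.0%, Selectivity = 80.9%
Y = 91.0 * 80.9 / 100
= 73.619 %

73.619 %


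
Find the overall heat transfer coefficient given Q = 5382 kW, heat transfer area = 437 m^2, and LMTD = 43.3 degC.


From Q = U*A*LMTD, U = Q / (A * LMTD)
U = 5382 / (437 * 43.3) = 5382 / 18922.1 = 0.2844

0.2844 kW/(m^2*K)


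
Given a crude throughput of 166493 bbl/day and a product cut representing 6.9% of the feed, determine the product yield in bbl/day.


Crude throughput = 166493 bbl/day
Fraction yield = 6.9%
yield = throughput * fraction / 100
yield = 166493 * 6.9 / 100 = 11488.017

11488.017 bbl/day


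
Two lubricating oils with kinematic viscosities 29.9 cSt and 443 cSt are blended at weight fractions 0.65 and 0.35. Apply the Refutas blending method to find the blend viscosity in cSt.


Refutas method: VBN_i = 14.534*ln(ln(visc_i + 0.8)) + 10.975, blended linearly by mass fraction; since VBN is linear in VBI_i = ln(ln(visc_i + 0.8)) and the fractions sum to 1, blend VBI directly: visc = exp(exp(VBI_blend)) - 0.8
VBI_1 = ln(ln(29.9 + 0.8)) = 1.23089
VBI_2 = ln(ln(443 + 0.8)) = 1.80753
VBI_blend = 0.65 * 1.23089 + 0.35 * 1.80753 = 1.43271
visc_blend = exp(exp(1.43271)) - 0.8 = 65.23

65.23 cSt


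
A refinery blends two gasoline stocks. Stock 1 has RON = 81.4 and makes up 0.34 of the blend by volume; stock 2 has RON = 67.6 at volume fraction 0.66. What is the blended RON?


Linear blending: RON_blend = sum(vi * RONi)
Contribution 1: 0.34 * 81.4 = 27.676
Contribution 2: 0.66 * 67.6 = 44.616
RON_blend = 27.676 + 44.616 = 72.292

72.292


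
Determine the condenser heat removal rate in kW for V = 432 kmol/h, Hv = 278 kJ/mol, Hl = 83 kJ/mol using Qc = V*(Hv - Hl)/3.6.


Qc = 432 * (278 - 83) / 3.6 = 432 * 195 / 3.6 = 23400

23400 kW


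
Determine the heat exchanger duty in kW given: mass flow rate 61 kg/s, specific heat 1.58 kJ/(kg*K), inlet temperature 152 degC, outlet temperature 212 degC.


Q = m_dot * cp * delta_T
delta_T = 212 - 152 = 60 K
Q = 61 * 1.58 * 60
= 96.38 * 60
= 5782.8 kW

5782.8 kW


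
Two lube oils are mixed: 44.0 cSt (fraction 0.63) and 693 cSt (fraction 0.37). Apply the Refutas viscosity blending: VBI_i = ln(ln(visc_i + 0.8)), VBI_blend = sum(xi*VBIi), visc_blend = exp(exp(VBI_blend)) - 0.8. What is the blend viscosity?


Refutas method: VBN_i = 14.534*ln(ln(visc_i + 0.8)) + 10.975, blended linearly by mass fraction; since VBN is linear in VBI_i = ln(ln(visc_i + 0.8)) and the fractions sum to 1, blend VBI directly: visc = exp(exp(VBI_blend)) - 0.8
VBI_1 = ln(ln(44.0 + 0.8)) = 1.33558
VBI_2 = ln(ln(693 + 0.8)) = 1.87827
VBI_blend = 0.63 * 1.33558 + 0.37 * 1.87827 = 1.53638
visc_blend = exp(exp(1.53638)) - 0.8 = 103.5

103.5 cSt


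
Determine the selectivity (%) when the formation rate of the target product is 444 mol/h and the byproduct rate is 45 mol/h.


Selectivity = desired / (desired + undesired) * 100
Total products = 444 + 45 = 489 mol/h
S = 444 / 489 * 100
= 0.9080 * 100
= 90.80 %

90.80 %


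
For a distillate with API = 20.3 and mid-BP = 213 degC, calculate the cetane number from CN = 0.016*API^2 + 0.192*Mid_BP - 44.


CN = 0.016 * 20.3^2 + 0.192 * 213 - 44
CN = 6.59344 + 40.896 - 44 = 3.48944

3.48944


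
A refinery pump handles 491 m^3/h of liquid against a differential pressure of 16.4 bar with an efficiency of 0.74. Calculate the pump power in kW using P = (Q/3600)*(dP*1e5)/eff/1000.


Q = 491 / 3600 = 0.136389 m^3/s
P = 0.136389 * (16.4 * 1e5) / 0.74 / 1000 = 302.3

302.3 kW


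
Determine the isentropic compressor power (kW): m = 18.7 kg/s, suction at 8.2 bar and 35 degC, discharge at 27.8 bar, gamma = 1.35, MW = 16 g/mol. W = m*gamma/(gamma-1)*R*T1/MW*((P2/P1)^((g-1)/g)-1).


Isentropic work: W = m*(gamma/(gamma-1))*(R*T1/MW)*((P2/P1)^((gamma-1)/gamma) - 1)
T1 = 35 + 273.15 = 308.15 K
Pressure ratio = 27.8 / 8.2 = 3.39024
Exponent = (1.35 - 1)/1.35 = 0.259259
(P2/P1)^exp - 1 = 3.39024^0.259259 - 1 = 0.372357
W = 18.7 * 1.35 / 0.35 * 8.314 * 308.15 / 16 * 0.372357 = 4301

4301 kW


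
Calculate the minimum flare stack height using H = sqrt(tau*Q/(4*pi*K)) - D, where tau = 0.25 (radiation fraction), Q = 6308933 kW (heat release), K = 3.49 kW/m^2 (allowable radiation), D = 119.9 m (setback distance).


tau*Q/(4*pi*K) = 0.25 * 6308933 / (4 * pi * 3.49) = 35963.4
sqrt(35963.4) = 189.64
H = 189.64 - 119.9 = 69.74

69.74 m


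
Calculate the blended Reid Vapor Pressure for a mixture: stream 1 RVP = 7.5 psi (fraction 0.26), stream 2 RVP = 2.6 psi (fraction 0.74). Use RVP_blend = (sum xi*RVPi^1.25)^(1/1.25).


Chevron index: RVP_blend = (sum xi*RVPi^1.25)^(1/1.25)
RVP^1.25 terms: 0.26 * 7.5^1.25 + 0.74 * 2.6^1.25 = 5.67015
RVP_blend = 5.67015^(1/1.25) = 4.008

4.008 psi


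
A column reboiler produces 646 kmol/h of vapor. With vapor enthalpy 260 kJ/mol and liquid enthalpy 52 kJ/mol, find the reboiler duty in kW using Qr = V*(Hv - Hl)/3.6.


Qr = 646 * (260 - 52) / 3.6 = 646 * 208 / 3.6 = 37320

37320 kW


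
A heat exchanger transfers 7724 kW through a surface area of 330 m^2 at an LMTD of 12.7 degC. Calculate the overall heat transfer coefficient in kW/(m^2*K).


From Q = U*A*LMTD, U = Q / (A * LMTD)
U = 7724 / (330 * 12.7) = 7724 / 4191 = 1.843

1.843 kW/(m^2*K)


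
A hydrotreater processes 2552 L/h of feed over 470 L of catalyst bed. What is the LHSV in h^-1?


LHSV = volumetric feed rate / catalyst volume
= 2552 L/h / 470 L
= 5.430 h^-1

5.430 h^-1


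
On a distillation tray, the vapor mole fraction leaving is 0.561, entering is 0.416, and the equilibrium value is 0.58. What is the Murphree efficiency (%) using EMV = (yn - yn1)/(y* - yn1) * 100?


Murphree vapor efficiency: EMV = (y_n - y_(n-1)) / (y*_n - y_(n-1)) * 100
EMV = (0.561 - 0.416) / (0.58 - 0.416) * 100 = 0.145 / 0.164 * 100 = 88.41

88.41 %


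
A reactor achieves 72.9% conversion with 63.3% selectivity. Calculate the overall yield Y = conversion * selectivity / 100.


Overall yield = conversion (%) * selectivity (%) / 100
Conversion = 72.9%, Selectivity = 63.3%
Y = 72.9 * 63.3 / 100
= 46.1457 %

46.1457 %


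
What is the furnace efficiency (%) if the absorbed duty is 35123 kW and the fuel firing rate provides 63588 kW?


Furnace efficiency = Q_absorbed / Q_fuel * 100
= 35123 / 63588 * 100 = 55.24

55.24 %


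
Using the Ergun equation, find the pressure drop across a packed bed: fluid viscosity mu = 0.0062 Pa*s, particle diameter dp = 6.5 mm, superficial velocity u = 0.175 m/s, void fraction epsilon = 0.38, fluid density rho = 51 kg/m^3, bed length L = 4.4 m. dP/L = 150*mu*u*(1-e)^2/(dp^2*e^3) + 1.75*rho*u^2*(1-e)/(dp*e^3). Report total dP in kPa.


dp = 6.5 mm = 0.0065 m
Viscous term = 150*0.0062*0.175*(1-0.38)^2 / (0.0065^2*0.38^3) = 26985.3
Inertial term = 1.75*51*0.175^2*(1-0.38) / (0.0065*0.38^3) = 4751.29
dP/L = 26985.3 + 4751.29 = 31736.6 Pa/m
dP = 31736.6 * 4.4 / 1000 = 139.6 kPa

139.6 kPa


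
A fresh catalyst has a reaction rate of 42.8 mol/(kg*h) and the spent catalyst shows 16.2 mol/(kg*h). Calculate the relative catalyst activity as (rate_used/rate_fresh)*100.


Activity (%) = (rate_used / rate_fresh) * 100
rate_used = 16.2, rate_fresh = 42.8
= (16.2 / 42.8) * 100
= 0.3785 * 100 = 37.85

37.85 %


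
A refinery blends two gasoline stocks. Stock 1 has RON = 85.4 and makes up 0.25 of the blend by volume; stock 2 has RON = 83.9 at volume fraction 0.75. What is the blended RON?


Linear blending: RON_blend = sum(vi * RONi)
Contribution 1: 0.25 * 85.4 = 21.35
Contribution 2: 0.75 * 83.9 = 62.925
RON_blend = 21.35 + 62.925 = 84.275

84.275


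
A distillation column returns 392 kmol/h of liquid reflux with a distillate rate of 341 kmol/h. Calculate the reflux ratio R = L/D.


Reflux ratio definition: R = L / D (liquid returned / distillate withdrawn)
L = 392 kmol/h, D = 341 kmol/h
R = 392 / 341 = 1.150

1.150


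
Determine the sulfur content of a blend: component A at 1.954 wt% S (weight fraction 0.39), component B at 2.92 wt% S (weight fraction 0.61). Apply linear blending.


Linear sulfur blending: S_blend = x1*S1 + x2*S2
Contribution 1: 0.39 * 1.954 = 0.76206 wt%
Contribution 2: 0.61 * 2.92 = 1.7812 wt%
S_blend = 0.76206 + 1.7812 = 2.54326

2.54326 wt%


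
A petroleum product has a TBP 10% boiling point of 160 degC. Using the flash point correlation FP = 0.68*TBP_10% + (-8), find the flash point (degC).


FP = 0.68 * 160 + (-8) = 100.8

100.8 degC


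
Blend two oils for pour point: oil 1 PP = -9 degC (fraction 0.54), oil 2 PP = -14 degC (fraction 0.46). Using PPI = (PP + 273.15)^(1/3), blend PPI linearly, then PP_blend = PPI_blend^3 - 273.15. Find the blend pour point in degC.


PPI_1 = (-9 + 273.15)^(1/3) = 6.416283
PPI_2 = (-14 + 273.15)^(1/3) = 6.375541
PPI_blend = 0.54 * 6.416283 + 0.46 * 6.375541 = 6.397542
PP_blend = 6.397542^3 - 273.15 = 261.8421 - 273.15 = -11.31

-11.31 degC


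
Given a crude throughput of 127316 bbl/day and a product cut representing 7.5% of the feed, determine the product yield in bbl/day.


Crude throughput = 127316 bbl/day
Fraction yield = 7.5%
yield = throughput * fraction / 100
yield = 127316 * 7.5 / 100 = 9548.7

9548.7 bbl/day


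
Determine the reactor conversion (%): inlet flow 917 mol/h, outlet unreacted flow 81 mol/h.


X = (F_in - F_out) / F_in * 100
Moles reacted = 917 - 81 = 836
X = 836 / 917 * 100
= 0.9117 * 100
= 91.17 %

91.17 %


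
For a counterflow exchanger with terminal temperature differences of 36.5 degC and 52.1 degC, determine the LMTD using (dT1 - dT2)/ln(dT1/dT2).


LMTD = (dT1 - dT2) / ln(dT1/dT2)
= (36.5 - 52.1) / ln(36.5 / 52.1) = -15.6 / -0.355853 = 43.84

43.84 degC


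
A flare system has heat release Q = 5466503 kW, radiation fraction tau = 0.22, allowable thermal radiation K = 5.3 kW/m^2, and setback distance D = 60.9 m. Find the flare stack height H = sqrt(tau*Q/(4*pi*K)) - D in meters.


tau*Q/(4*pi*K) = 0.22 * 5466503 / (4 * pi * 5.3) = 18057
sqrt(18057) = 134.376
H = 134.376 - 60.9 = 73.48

73.48 m


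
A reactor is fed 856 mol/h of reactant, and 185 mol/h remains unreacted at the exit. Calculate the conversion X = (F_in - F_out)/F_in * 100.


X = (F_in - F_out) / F_in * 100
Moles reacted = 856 - 185 = 671
X = 671 / 856 * 100
= 0.7839 * 100
= 78.39 %

78.39 %


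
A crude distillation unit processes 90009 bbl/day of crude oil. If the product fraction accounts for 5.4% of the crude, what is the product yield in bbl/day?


Crude throughput = 90009 bbl/day
Fraction yield = 5.4%
yield = throughput * fraction / 100
yield = 90009 * 5.4 / 100 = 4860.486

4860.486 bbl/day


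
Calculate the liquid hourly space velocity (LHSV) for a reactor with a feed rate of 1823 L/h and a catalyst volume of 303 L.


LHSV = volumetric feed rate / catalyst volume
= 1823 L/h / 303 L
= 6.017 h^-1

6.017 h^-1


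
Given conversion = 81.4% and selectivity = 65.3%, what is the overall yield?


Overall yield = conversion (%) * selectivity (%) / 100
Conversion = 81.4%, Selectivity = 65.3%
Y = 81.4 * 65.3 / 100
= 53.1542 %

53.1542 %


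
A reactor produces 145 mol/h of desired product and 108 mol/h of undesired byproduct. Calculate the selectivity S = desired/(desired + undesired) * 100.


Selectivity = desired / (desired + undesired) * 100
Total products = 145 + 108 = 253 mol/h
S = 145 / 253 * 100
= 0.5731 * 100
= 57.31 %

57.31 %


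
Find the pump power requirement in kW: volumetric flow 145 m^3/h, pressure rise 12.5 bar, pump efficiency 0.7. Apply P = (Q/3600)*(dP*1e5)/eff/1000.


Q = 145 / 3600 = 0.0402778 m^3/s
P = 0.0402778 * (12.5 * 1e5) / 0.7 / 1000 = 71.92

71.92 kW


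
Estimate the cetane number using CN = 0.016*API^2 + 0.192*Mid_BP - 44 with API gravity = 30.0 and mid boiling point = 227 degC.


CN = 0.016 * 30.0^2 + 0.192 * 227 - 44
CN = 14.4 + 43.584 - 44 = 13.984

13.984


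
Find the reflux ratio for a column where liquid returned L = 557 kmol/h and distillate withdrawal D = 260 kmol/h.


Reflux ratio definition: R = L / D (liquid returned / distillate withdrawn)
L = 557 kmol/h, D = 260 kmol/h
R = 557 / 260 = 2.142

2.142


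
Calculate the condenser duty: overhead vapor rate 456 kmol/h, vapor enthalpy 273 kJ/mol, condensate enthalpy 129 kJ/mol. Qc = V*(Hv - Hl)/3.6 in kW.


Qc = 456 * (273 - 129) / 3.6 = 456 * 144 / 3.6 = 18240

18240 kW


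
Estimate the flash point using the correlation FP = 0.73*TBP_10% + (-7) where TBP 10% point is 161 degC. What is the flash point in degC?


FP = 0.73 * 161 + (-7) = 110.53

110.53 degC


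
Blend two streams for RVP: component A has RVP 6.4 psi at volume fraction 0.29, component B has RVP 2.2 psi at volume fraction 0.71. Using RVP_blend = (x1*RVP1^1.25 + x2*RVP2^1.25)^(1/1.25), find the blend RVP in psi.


Chevron index: RVP_blend = (sum xi*RVPi^1.25)^(1/1.25)
RVP^1.25 terms: 0.29 * 6.4^1.25 + 0.71 * 2.2^1.25 = 4.85438
RVP_blend = 4.85438^(1/1.25) = 3.539

3.539 psi


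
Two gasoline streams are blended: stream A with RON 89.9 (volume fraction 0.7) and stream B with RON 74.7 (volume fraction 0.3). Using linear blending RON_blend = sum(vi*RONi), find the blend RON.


Linear blending: RON_blend = sum(vi * RONi)
Contribution 1: 0.7 * 89.9 = 62.93
Contribution 2: 0.3 * 74.7 = 22.41
RON_blend = 62.93 + 22.41 = 85.34

85.34


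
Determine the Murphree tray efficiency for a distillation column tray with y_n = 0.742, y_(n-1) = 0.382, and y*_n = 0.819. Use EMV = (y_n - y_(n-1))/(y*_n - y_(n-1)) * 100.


Murphree vapor efficiency: EMV = (y_n - y_(n-1)) / (y*_n - y_(n-1)) * 100
EMV = (0.742 - 0.382) / (0.819 - 0.382) * 100 = 0.36 / 0.437 * 100 = 82.38

82.38 %


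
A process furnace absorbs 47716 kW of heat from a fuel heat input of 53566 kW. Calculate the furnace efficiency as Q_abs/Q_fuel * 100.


Furnace efficiency = Q_absorbed / Q_fuel * 100
= 47716 / 53566 * 100 = 89.08

89.08 %


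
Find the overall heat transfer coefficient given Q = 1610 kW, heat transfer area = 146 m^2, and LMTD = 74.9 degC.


From Q = U*A*LMTD, U = Q / (A * LMTD)
U = 1610 / (146 * 74.9) = 1610 / 10935.4 = 0.1472

0.1472 kW/(m^2*K)


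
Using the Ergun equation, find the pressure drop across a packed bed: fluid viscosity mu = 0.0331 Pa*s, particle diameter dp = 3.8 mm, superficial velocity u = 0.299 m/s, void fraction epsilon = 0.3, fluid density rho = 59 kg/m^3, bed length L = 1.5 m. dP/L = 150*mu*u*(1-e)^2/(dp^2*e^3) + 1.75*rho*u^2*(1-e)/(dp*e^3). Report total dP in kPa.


dp = 3.8 mm = 0.0038 m
Viscous term = 150*0.0331*0.299*(1-0.3)^2 / (0.0038^2*0.3^3) = 1865760
Inertial term = 1.75*59*0.299^2*(1-0.3) / (0.0038*0.3^3) = 62977.2
dP/L = 1865760 + 62977.2 = 1928740 Pa/m
dP = 1928740 * 1.5 / 1000 = 2893 kPa

2893 kPa


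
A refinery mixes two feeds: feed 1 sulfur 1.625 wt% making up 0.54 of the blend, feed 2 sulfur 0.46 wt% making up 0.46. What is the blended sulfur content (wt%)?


Linear sulfur blending: S_blend = x1*S1 + x2*S2
Contribution 1: 0.54 * 1.625 = 0.8775 wt%
Contribution 2: 0.46 * 0.46 = 0.2116 wt%
S_blend = 0.8775 + 0.2116 = 1.0891

1.0891 wt%


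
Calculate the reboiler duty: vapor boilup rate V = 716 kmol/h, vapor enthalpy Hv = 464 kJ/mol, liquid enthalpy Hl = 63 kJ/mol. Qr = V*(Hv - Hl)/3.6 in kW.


Qr = 716 * (464 - 63) / 3.6 = 716 * 401 / 3.6 = 79750

79750 kW


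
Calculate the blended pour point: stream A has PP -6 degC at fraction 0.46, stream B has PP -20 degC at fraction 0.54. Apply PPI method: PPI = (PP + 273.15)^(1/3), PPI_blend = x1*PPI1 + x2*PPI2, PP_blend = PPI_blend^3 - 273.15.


PPI_1 = (-6 + 273.15)^(1/3) = 6.440482
PPI_2 = (-20 + 273.15)^(1/3) = 6.325953
PPI_blend = 0.46 * 6.440482 + 0.54 * 6.325953 = 6.378636
PP_blend = 6.378636^3 - 273.15 = 259.5275 - 273.15 = -13.62

-13.62 degC


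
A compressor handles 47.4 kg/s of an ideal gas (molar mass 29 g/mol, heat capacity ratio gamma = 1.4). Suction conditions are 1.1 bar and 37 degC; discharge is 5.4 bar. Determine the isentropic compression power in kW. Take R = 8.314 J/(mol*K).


Isentropic work: W = m*(gamma/(gamma-1))*(R*T1/MW)*((P2/P1)^((gamma-1)/gamma) - 1)
T1 = 37 + 273.15 = 310.15 K
Pressure ratio = 5.4 / 1.1 = 4.90909
Exponent = (1.4 - 1)/1.4 = 0.285714
(P2/P1)^exp - 1 = 4.90909^0.285714 - 1 = 0.575537
W = 47.4 * 1.4 / 0.4 * 8.314 * 310.15 / 29 * 0.575537 = 8490

8490 kW


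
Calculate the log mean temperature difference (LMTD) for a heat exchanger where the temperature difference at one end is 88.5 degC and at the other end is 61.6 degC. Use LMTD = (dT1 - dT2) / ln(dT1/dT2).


LMTD = (dT1 - dT2) / ln(dT1/dT2)
= (88.5 - 61.6) / ln(88.5 / 61.6) = 26.9 / 0.362341 = 74.24

74.24 degC


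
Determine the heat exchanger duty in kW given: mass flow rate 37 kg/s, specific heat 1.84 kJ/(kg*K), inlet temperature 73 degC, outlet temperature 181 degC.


Q = m_dot * cp * delta_T
delta_T = 181 - 73 = 108 K
Q = 37 * 1.84 * 108
= 68.08 * 108
= 7352.64 kW

7352.64 kW


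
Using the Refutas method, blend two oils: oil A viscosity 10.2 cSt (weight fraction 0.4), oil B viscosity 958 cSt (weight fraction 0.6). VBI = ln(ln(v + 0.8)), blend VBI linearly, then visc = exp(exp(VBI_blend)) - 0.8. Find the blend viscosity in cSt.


Refutas method: VBN_i = 14.534*ln(ln(visc_i + 0.8)) + 10.975, blended linearly by mass fraction; since VBN is linear in VBI_i = ln(ln(visc_i + 0.8)) and the fractions sum to 1, blend VBI directly: visc = exp(exp(VBI_blend)) - 0.8
VBI_1 = ln(ln(10.2 + 0.8)) = 0.874591
VBI_2 = ln(ln(958 + 0.8)) = 1.92654
VBI_blend = 0.4 * 0.874591 + 0.6 * 1.92654 = 1.50576
visc_blend = exp(exp(1.50576)) - 0.8 = 89.90

89.90 cSt


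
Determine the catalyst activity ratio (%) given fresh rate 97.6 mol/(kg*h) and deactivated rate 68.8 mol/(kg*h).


Activity (%) = (rate_used / rate_fresh) * 100
rate_used = 68.8, rate_fresh = 97.6
= (68.8 / 97.6) * 100
= 0.7049 * 100 = 70.49

70.49 %


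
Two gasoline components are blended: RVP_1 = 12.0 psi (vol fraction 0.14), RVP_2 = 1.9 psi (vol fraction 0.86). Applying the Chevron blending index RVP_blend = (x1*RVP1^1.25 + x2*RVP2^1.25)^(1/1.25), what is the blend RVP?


Chevron index: RVP_blend = (sum xi*RVPi^1.25)^(1/1.25)
RVP^1.25 terms: 0.14 * 12.0^1.25 + 0.86 * 1.9^1.25 = 5.04524
RVP_blend = 5.04524^(1/1.25) = 3.650

3.650 psi


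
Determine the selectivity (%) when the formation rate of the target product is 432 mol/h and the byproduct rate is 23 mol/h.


Selectivity = desired / (desired + undesired) * 100
Total products = 432 + 23 = 455 mol/h
S = 432 / 455 * 100
= 0.9495 * 100
= 94.95 %

94.95 %


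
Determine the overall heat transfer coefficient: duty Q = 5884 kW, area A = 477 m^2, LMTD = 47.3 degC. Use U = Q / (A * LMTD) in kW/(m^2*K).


From Q = U*A*LMTD, U = Q / (A * LMTD)
U = 5884 / (477 * 47.3) = 5884 / 22562.1 = 0.2608

0.2608 kW/(m^2*K)


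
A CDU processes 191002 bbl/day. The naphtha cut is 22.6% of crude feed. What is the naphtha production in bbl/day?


Crude throughput = 191002 bbl/day
Fraction yield = 22.6%
yield = throughput * fraction / 100
yield = 191002 * 22.6 / 100 = 43166.452

43166.452 bbl/day


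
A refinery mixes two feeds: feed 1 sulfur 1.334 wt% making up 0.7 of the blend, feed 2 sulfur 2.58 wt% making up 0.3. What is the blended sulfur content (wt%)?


Linear sulfur blending: S_blend = x1*S1 + x2*S2
Contribution 1: 0.7 * 1.334 = 0.9338 wt%
Contribution 2: 0.3 * 2.58 = 0.774 wt%
S_blend = 0.9338 + 0.774 = 1.7078

1.7078 wt%


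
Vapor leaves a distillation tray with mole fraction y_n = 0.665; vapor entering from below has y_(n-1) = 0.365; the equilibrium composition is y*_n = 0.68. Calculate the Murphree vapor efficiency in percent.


Murphree vapor efficiency: EMV = (y_n - y_(n-1)) / (y*_n - y_(n-1)) * 100
EMV = (0.665 - 0.365) / (0.68 - 0.365) * 100 = 0.3 / 0.315 * 100 = 95.24

95.24 %


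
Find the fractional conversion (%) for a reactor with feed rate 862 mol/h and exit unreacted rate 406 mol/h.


X = (F_in - F_out) / F_in * 100
Moles reacted = 862 - 406 = 456
X = 456 / 862 * 100
= 0.5290 * 100
= 52.90 %

52.90 %


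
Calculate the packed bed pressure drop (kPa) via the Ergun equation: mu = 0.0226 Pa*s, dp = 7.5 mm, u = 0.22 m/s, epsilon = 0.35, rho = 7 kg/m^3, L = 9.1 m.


dp = 7.5 mm = 0.0075 m
Viscous term = 150*0.0226*0.22*(1-0.35)^2 / (0.0075^2*0.35^3) = 130654
Inertial term = 1.75*7*0.22^2*(1-0.35) / (0.0075*0.35^3) = 1198.48
dP/L = 130654 + 1198.48 = 131852 Pa/m
dP = 131852 * 9.1 / 1000 = 1200 kPa

1200 kPa


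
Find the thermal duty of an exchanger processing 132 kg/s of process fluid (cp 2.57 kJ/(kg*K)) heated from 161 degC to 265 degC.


Q = m_dot * cp * delta_T
delta_T = 265 - 161 = 104 K
Q = 132 * 2.57 * 104
= 339.24 * 104
= 35280.96 kW

35280.96 kW


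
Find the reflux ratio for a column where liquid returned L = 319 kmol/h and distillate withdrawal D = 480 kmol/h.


Reflux ratio definition: R = L / D (liquid returned / distillate withdrawn)
L = 319 kmol/h, D = 480 kmol/h
R = 319 / 480 = 0.6646

0.6646


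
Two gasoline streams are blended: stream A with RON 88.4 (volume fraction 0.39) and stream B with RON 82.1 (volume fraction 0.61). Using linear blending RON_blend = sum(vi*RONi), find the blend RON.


Linear blending: RON_blend = sum(vi * RONi)
Contribution 1: 0.39 * 88.4 = 34.476
Contribution 2: 0.61 * 82.1 = 50.081
RON_blend = 34.476 + 50.081 = 84.557

84.557


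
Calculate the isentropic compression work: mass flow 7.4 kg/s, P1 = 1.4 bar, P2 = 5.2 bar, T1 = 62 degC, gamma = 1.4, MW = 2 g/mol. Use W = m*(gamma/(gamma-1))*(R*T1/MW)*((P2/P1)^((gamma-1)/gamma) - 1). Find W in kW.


Isentropic work: W = m*(gamma/(gamma-1))*(R*T1/MW)*((P2/P1)^((gamma-1)/gamma) - 1)
T1 = 62 + 273.15 = 335.15 K
Pressure ratio = 5.2 / 1.4 = 3.71429
Exponent = (1.4 - 1)/1.4 = 0.285714
(P2/P1)^exp - 1 = 3.71429^0.285714 - 1 = 0.454861
W = 7.4 * 1.4 / 0.4 * 8.314 * 335.15 / 2 * 0.454861 = 16410

16410 kW


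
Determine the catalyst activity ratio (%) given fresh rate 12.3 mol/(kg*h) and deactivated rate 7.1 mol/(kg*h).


Activity (%) = (rate_used / rate_fresh) * 100
rate_used = 7.1, rate_fresh = 12.3
= (7.1 / 12.3) * 100
= 0.5772 * 100 = 57.72

57.72 %


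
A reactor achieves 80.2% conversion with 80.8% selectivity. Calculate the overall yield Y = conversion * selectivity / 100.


Overall yield = conversion (%) * selectivity (%) / 100
Conversion = 80.2%, Selectivity = 80.8%
Y = 80.2 * 80.8 / 100
= 64.8016 %

64.8016 %


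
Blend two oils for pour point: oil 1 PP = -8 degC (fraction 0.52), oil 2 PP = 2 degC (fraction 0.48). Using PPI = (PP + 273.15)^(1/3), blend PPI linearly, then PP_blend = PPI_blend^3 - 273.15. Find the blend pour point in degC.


PPI_1 = (-8 + 273.15)^(1/3) = 6.42437
PPI_2 = (2 + 273.15)^(1/3) = 6.504139
PPI_blend = 0.52 * 6.42437 + 0.48 * 6.504139 = 6.462659
PP_blend = 6.462659^3 - 273.15 = 269.9192 - 273.15 = -3.23

-3.23 degC


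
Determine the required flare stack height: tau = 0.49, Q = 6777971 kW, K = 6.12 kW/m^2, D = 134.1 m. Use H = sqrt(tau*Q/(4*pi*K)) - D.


tau*Q/(4*pi*K) = 0.49 * 6777971 / (4 * pi * 6.12) = 43185.2
sqrt(43185.2) = 207.81
H = 207.81 - 134.1 = 73.71

73.71 m


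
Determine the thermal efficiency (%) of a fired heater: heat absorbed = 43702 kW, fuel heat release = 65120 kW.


Furnace efficiency = Q_absorbed / Q_fuel * 100
= 43702 / 65120 * 100 = 67.11

67.11 %


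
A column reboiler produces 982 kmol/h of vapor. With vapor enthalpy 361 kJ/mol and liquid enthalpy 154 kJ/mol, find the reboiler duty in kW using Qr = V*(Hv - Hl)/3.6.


Qr = 982 * (361 - 154) / 3.6 = 982 * 207 / 3.6 = 56460

56460 kW


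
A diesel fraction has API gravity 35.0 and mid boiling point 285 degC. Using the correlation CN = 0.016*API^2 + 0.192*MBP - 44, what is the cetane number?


CN = 0.016 * 35.0^2 + 0.192 * 285 - 44
CN = 19.6 + 54.72 - 44 = 30.32

30.32


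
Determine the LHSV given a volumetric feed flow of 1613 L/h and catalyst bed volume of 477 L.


LHSV = volumetric feed rate / catalyst volume
= 1613 L/h / 477 L
= 3.382 h^-1

3.382 h^-1


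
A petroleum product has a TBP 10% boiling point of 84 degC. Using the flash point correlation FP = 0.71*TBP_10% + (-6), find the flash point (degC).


FP = 0.71 * 84 + (-6) = 53.64

53.64 degC


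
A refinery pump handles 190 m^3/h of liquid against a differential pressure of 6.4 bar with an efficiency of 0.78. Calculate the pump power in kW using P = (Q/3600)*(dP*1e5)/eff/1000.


Q = 190 / 3600 = 0.0527778 m^3/s
P = 0.0527778 * (6.4 * 1e5) / 0.78 / 1000 = 43.30

43.30 kW


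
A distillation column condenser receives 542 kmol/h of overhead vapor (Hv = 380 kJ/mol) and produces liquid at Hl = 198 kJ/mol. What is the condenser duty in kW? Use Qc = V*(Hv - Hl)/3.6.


Qc = 542 * (380 - 198) / 3.6 = 542 * 182 / 3.6 = 27400

27400 kW


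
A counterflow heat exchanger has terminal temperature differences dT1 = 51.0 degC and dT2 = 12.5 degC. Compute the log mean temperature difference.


LMTD = (dT1 - dT2) / ln(dT1/dT2)
= (51.0 - 12.5) / ln(51.0 / 12.5) = 38.5 / 1.4061 = 27.38

27.38 degC


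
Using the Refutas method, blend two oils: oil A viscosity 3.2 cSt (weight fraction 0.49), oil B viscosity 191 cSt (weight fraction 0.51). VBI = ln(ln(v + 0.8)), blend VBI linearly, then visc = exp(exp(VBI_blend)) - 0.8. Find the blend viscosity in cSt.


Refutas method: VBN_i = 14.534*ln(ln(visc_i + 0.8)) + 10.975, blended linearly by mass fraction; since VBN is linear in VBI_i = ln(ln(visc_i + 0.8)) and the fractions sum to 1, blend VBI directly: visc = exp(exp(VBI_blend)) - 0.8
VBI_1 = ln(ln(3.2 + 0.8)) = 0.326634
VBI_2 = ln(ln(191 + 0.8)) = 1.65946
VBI_blend = 0.49 * 0.326634 + 0.51 * 1.65946 = 1.00638
visc_blend = exp(exp(1.00638)) - 0.8 = 14.62

14.62 cSt


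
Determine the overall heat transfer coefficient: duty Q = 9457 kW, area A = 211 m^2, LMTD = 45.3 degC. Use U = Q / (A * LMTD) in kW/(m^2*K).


From Q = U*A*LMTD, U = Q / (A * LMTD)
U = 9457 / (211 * 45.3) = 9457 / 9558.3 = 0.9894

0.9894 kW/(m^2*K)


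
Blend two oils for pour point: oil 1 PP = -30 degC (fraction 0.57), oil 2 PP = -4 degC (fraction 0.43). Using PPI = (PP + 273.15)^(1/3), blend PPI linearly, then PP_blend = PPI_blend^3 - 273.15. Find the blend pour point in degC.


PPI_1 = (-30 + 273.15)^(1/3) = 6.241535
PPI_2 = (-4 + 273.15)^(1/3) = 6.456514
PPI_blend = 0.57 * 6.241535 + 0.43 * 6.456514 = 6.333976
PP_blend = 6.333976^3 - 273.15 = 254.1144 - 273.15 = -19.04

-19.04 degC


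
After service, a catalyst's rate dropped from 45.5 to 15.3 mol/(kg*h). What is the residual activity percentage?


Activity (%) = (rate_used / rate_fresh) * 100
rate_used = 15.3, rate_fresh = 45.5
= (15.3 / 45.5) * 100
= 0.3363 * 100 = 33.63

33.63 %


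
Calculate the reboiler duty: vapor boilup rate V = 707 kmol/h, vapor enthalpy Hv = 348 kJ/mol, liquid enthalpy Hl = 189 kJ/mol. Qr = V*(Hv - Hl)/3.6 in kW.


Qr = 707 * (348 - 189) / 3.6 = 707 * 159 / 3.6 = 31230

31230 kW


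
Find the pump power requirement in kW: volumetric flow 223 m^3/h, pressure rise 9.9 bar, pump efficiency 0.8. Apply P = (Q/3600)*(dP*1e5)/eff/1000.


Q = 223 / 3600 = 0.0619444 m^3/s
P = 0.0619444 * (9.9 * 1e5) / 0.8 / 1000 = 76.66

76.66 kW


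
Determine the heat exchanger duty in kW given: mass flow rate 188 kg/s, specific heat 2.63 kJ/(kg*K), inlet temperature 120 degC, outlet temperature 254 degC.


Q = m_dot * cp * delta_T
delta_T = 254 - 120 = 134 K
Q = 188 * 2.63 * 134
= 494.44 * 134
= 66254.96 kW

66254.96 kW


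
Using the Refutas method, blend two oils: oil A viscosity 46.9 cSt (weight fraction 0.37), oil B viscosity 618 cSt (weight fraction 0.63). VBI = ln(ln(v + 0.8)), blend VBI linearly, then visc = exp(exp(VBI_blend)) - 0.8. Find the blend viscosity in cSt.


Refutas method: VBN_i = 14.534*ln(ln(visc_i + 0.8)) + 10.975, blended linearly by mass fraction; since VBN is linear in VBI_i = ln(ln(visc_i + 0.8)) and the fractions sum to 1, blend VBI directly: visc = exp(exp(VBI_blend)) - 0.8
VBI_1 = ln(ln(46.9 + 0.8)) = 1.35194
VBI_2 = ln(ln(618 + 0.8)) = 1.86063
VBI_blend = 0.37 * 1.35194 + 0.63 * 1.86063 = 1.67241
visc_blend = exp(exp(1.67241)) - 0.8 = 204.6

204.6 cSt


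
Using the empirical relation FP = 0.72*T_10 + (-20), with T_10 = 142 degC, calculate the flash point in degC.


FP = 0.72 * 142 + (-20) = 82.24

82.24 degC


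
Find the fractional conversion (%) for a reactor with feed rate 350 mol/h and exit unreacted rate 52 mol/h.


X = (F_in - F_out) / F_in * 100
Moles reacted = 350 - 52 = 298
X = 298 / 350 * 100
= 0.8514 * 100
= 85.14 %

85.14 %


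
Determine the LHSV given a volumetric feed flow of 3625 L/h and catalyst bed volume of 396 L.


LHSV = volumetric feed rate / catalyst volume
= 3625 L/h / 396 L
= 9.154 h^-1

9.154 h^-1


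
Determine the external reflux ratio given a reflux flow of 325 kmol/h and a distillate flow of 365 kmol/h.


Reflux ratio definition: R = L / D (liquid returned / distillate withdrawn)
L = 325 kmol/h, D = 365 kmol/h
R = 325 / 365 = 0.8904

0.8904


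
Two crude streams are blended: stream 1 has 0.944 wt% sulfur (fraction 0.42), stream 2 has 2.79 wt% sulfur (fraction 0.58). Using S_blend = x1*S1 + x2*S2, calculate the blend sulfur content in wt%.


Linear sulfur blending: S_blend = x1*S1 + x2*S2
Contribution 1: 0.42 * 0.944 = 0.39648 wt%
Contribution 2: 0.58 * 2.79 = 1.6182 wt%
S_blend = 0.39648 + 1.6182 = 2.01468

2.01468 wt%


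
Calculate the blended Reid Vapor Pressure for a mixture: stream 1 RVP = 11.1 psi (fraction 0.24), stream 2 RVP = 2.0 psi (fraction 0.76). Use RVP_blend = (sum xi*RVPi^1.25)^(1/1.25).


Chevron index: RVP_blend = (sum xi*RVPi^1.25)^(1/1.25)
RVP^1.25 terms: 0.24 * 11.1^1.25 + 0.76 * 2.0^1.25 = 6.67015
RVP_blend = 6.67015^(1/1.25) = 4.564

4.564 psi


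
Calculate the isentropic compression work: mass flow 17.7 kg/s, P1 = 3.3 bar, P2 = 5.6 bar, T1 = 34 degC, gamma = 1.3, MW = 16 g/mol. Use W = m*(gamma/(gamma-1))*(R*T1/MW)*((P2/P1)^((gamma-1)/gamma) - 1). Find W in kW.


Isentropic work: W = m*(gamma/(gamma-1))*(R*T1/MW)*((P2/P1)^((gamma-1)/gamma) - 1)
T1 = 34 + 273.15 = 307.15 K
Pressure ratio = 5.6 / 3.3 = 1.69697
Exponent = (1.3 - 1)/1.3 = 0.230769
(P2/P1)^exp - 1 = 1.69697^0.230769 - 1 = 0.1298
W = 17.7 * 1.3 / 0.3 * 8.314 * 307.15 / 16 * 0.1298 = 1589

1589 kW


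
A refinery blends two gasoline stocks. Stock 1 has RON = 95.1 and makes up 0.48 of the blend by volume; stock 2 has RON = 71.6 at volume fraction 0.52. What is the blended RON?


Linear blending: RON_blend = sum(vi * RONi)
Contribution 1: 0.48 * 95.1 = 45.648
Contribution 2: 0.52 * 71.6 = 37.232
RON_blend = 45.648 + 37.232 = 82.88

82.88


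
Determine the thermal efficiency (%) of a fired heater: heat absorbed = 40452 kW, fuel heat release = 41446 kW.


Furnace efficiency = Q_absorbed / Q_fuel * 100
= 40452 / 41446 * 100 = 97.60

97.60 %


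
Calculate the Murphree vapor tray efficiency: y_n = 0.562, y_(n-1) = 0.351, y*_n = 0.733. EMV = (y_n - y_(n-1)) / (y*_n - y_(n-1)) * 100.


Murphree vapor efficiency: EMV = (y_n - y_(n-1)) / (y*_n - y_(n-1)) * 100
EMV = (0.562 - 0.351) / (0.733 - 0.351) * 100 = 0.211 / 0.382 * 100 = 55.24

55.24 %


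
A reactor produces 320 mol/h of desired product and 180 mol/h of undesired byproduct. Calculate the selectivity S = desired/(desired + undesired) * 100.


Selectivity = desired / (desired + undesired) * 100
Total products = 320 + 180 = 500 mol/h
S = 320 / 500 * 100
= 0.6400 * 100
= 64.00 %

64.00 %


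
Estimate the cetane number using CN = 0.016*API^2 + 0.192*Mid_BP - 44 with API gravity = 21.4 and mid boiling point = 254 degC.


CN = 0.016 * 21.4^2 + 0.192 * 254 - 44
CN = 7.32736 + 48.768 - 44 = 12.09536

12.09536


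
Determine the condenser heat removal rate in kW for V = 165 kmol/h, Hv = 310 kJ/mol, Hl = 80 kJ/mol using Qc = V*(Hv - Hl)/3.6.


Qc = 165 * (310 - 80) / 3.6 = 165 * 230 / 3.6 = 10540

10540 kW


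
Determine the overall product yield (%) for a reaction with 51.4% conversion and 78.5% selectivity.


Overall yield = conversion (%) * selectivity (%) / 100
Conversion = 51.4%, Selectivity = 78.5%
Y = 51.4 * 78.5 / 100
= 40.349 %

40.349 %


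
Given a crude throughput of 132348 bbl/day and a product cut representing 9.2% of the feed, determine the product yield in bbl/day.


Crude throughput = 132348 bbl/day
Fraction yield = 9.2%
yield = throughput * fraction / 100
yield = 132348 * 9.2 / 100 = 12176.016

12176.016 bbl/day


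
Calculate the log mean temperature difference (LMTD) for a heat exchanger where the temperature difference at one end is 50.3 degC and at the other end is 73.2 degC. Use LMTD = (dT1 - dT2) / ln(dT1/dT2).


LMTD = (dT1 - dT2) / ln(dT1/dT2)
= (50.3 - 73.2) / ln(50.3 / 73.2) = -22.9 / -0.37519 = 61.04

61.04 degC


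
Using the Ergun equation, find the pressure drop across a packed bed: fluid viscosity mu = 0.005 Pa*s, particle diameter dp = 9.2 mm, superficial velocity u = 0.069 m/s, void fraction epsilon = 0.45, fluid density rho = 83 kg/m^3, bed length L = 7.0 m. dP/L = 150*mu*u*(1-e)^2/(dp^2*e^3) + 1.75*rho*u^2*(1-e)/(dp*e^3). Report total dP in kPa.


dp = 9.2 mm = 0.0092 m
Viscous term = 150*0.005*0.069*(1-0.45)^2 / (0.0092^2*0.45^3) = 2029.66
Inertial term = 1.75*83*0.069^2*(1-0.45) / (0.0092*0.45^3) = 453.682
dP/L = 2029.66 + 453.682 = 2483.34 Pa/m
dP = 2483.34 * 7.0 / 1000 = 17.38 kPa

17.38 kPa


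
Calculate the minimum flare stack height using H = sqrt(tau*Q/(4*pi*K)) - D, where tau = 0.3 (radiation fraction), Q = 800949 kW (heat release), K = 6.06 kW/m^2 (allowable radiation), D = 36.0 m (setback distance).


tau*Q/(4*pi*K) = 0.3 * 800949 / (4 * pi * 6.06) = 3155.32
sqrt(3155.32) = 56.1722
H = 56.1722 - 36.0 = 20.17

20.17 m


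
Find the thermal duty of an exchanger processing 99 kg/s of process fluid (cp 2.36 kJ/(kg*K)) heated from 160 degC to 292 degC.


Q = m_dot * cp * delta_T
delta_T = 292 - 160 = 132 K
Q = 99 * 2.36 * 132
= 233.64 * 132
= 30840.48 kW

30840.48 kW


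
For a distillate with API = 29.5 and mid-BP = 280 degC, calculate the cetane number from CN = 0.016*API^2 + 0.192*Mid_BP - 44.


CN = 0.016 * 29.5^2 + 0.192 * 280 - 44
CN = 13.924 + 53.76 - 44 = 23.684

23.684


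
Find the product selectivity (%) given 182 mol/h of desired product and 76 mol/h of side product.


Selectivity = desired / (desired + undesired) * 100
Total products = 182 + 76 = 258 mol/h
S = 182 / 258 * 100
= 0.7054 * 100
= 70.54 %

70.54 %


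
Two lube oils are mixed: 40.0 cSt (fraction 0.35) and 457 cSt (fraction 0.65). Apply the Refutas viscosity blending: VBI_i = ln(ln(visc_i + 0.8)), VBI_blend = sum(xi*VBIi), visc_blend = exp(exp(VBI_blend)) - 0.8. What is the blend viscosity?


Refutas method: VBN_i = 14.534*ln(ln(visc_i + 0.8)) + 10.975, blended linearly by mass fraction; since VBN is linear in VBI_i = ln(ln(visc_i + 0.8)) and the fractions sum to 1, blend VBI directly: visc = exp(exp(VBI_blend)) - 0.8
VBI_1 = ln(ln(40.0 + 0.8)) = 1.31068
VBI_2 = ln(ln(457 + 0.8)) = 1.81261
VBI_blend = 0.35 * 1.31068 + 0.65 * 1.81261 = 1.63693
visc_blend = exp(exp(1.63693)) - 0.8 = 169.8

169.8 cSt


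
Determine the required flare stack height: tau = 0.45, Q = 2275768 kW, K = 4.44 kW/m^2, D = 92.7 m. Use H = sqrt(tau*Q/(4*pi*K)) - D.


tau*Q/(4*pi*K) = 0.45 * 2275768 / (4 * pi * 4.44) = 18354.7
sqrt(18354.7) = 135.48
H = 135.48 - 92.7 = 42.78

42.78 m


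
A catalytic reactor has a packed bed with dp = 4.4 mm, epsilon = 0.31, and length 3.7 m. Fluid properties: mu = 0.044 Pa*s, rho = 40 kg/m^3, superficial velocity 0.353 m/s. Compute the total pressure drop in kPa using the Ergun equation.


dp = 4.4 mm = 0.0044 m
Viscous term = 150*0.044*0.353*(1-0.31)^2 / (0.0044^2*0.31^3) = 1923210
Inertial term = 1.75*40*0.353^2*(1-0.31) / (0.0044*0.31^3) = 45915.4
dP/L = 1923210 + 45915.4 = 1969130 Pa/m
dP = 1969130 * 3.7 / 1000 = 7286 kPa

7286 kPa


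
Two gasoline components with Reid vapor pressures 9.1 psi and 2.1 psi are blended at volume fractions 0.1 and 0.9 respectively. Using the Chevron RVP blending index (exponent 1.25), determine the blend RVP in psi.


Chevron index: RVP_blend = (sum xi*RVPi^1.25)^(1/1.25)
RVP^1.25 terms: 0.1 * 9.1^1.25 + 0.9 * 2.1^1.25 = 3.85571
RVP_blend = 3.85571^(1/1.25) = 2.944

2.944 psi


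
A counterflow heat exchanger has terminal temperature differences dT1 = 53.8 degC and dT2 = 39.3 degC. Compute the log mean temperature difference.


LMTD = (dT1 - dT2) / ln(dT1/dT2)
= (53.8 - 39.3) / ln(53.8 / 39.3) = 14.5 / 0.314049 = 46.17

46.17 degC


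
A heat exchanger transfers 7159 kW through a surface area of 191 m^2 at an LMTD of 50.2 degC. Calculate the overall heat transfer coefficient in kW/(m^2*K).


From Q = U*A*LMTD, U = Q / (A * LMTD)
U = 7159 / (191 * 50.2) = 7159 / 9588.2 = 0.7466

0.7466 kW/(m^2*K)


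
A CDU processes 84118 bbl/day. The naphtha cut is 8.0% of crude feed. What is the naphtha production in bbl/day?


Crude throughput = 84118 bbl/day
Fraction yield = 8.0%
yield = throughput * fraction / 100
yield = 84118 * 8.0 / 100 = 6729.44

6729.44 bbl/day


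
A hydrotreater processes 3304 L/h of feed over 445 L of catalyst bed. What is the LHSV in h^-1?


LHSV = volumetric feed rate / catalyst volume
= 3304 L/h / 445 L
= 7.425 h^-1

7.425 h^-1


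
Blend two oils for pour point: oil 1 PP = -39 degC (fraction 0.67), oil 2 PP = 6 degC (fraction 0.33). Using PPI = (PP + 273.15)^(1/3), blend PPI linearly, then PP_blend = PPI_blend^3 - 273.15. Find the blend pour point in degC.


PPI_1 = (-39 + 273.15)^(1/3) = 6.163557
PPI_2 = (6 + 273.15)^(1/3) = 6.535506
PPI_blend = 0.67 * 6.163557 + 0.33 * 6.535506 = 6.2863
PP_blend = 6.2863^3 - 273.15 = 248.4193 - 273.15 = -24.73

-24.73 degC


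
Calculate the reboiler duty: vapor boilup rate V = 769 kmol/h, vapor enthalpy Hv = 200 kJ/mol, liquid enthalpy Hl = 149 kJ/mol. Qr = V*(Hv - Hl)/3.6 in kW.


Qr = 769 * (200 - 149) / 3.6 = 769 * 51 / 3.6 = 10890

10890 kW


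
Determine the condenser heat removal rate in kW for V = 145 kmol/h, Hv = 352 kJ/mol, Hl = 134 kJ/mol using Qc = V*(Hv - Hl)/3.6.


Qc = 145 * (352 - 134) / 3.6 = 145 * 218 / 3.6 = 8781

8781 kW


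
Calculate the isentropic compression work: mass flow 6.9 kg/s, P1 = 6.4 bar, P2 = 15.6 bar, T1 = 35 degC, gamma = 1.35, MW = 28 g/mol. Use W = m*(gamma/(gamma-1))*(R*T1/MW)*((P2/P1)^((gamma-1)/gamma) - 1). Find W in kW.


Isentropic work: W = m*(gamma/(gamma-1))*(R*T1/MW)*((P2/P1)^((gamma-1)/gamma) - 1)
T1 = 35 + 273.15 = 308.15 K
Pressure ratio = 15.6 / 6.4 = 2.4375
Exponent = (1.35 - 1)/1.35 = 0.259259
(P2/P1)^exp - 1 = 2.4375^0.259259 - 1 = 0.25985
W = 6.9 * 1.35 / 0.35 * 8.314 * 308.15 / 28 * 0.25985 = 632.8

632.8 kW


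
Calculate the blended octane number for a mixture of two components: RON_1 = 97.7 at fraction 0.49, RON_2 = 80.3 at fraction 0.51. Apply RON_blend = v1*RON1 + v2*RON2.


Linear blending: RON_blend = sum(vi * RONi)
Contribution 1: 0.49 * 97.7 = 47.873
Contribution 2: 0.51 * 80.3 = 40.953
RON_blend = 47.873 + 40.953 = 88.826

88.826


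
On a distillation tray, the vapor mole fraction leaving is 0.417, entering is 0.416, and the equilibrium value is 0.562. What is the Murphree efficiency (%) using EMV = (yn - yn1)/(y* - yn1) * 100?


Murphree vapor efficiency: EMV = (y_n - y_(n-1)) / (y*_n - y_(n-1)) * 100
EMV = (0.417 - 0.416) / (0.562 - 0.416) * 100 = 0.001 / 0.146 * 100 = 0.6849

0.6849 %
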